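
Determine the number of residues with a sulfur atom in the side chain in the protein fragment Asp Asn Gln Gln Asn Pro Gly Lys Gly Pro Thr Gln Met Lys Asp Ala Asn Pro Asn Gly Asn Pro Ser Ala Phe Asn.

1

The sulfur-bearing residues are cysteine (–SH) and methionine (–S–CH₃).
Matching residues: Met13.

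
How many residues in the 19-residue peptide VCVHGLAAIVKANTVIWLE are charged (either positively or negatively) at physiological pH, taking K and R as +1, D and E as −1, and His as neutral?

2

Charged side chains at pH ~7.4: K, R (positive); D, E (negative).
Matching residues: K11, E19.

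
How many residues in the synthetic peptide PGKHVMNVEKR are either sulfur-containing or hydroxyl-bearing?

Sulfur-containing: C, M. Hydroxyl-bearing: S, T, Y.
Sulfur-containing residues here: M6 (1).
Hydroxyl-bearing residues here: none (0).
The two groups share no amino acid, so total = 1 + 0 = 1.

1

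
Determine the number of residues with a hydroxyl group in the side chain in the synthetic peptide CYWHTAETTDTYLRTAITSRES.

10

The –OH-bearing residues are Ser, Thr (aliphatic alcohols), and Tyr (phenol).
Matching residues: Y2, T5, T8, T9, T11, Y12, T15, T18, S19, S22.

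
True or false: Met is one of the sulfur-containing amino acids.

Only Cys (C) and Met (M) have a sulfur atom in the side chain.
Methionine is in this group.

True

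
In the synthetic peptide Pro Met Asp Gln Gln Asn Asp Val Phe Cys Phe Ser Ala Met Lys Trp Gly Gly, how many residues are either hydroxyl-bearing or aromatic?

Hydroxyl-bearing: S, T, Y. Aromatic: F, W, Y.
Hydroxyl-bearing residues here: Ser12 (1).
Aromatic residues here: Phe9, Phe11, Trp16 (3).
(Y belongs to both groups, but none appear in this sequence.) Total = 1 + 3 = 4.

4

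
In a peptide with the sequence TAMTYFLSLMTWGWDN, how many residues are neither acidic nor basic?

Acidic: D, E. Basic: K, R, H. All other residues are neither.
Matching residues: T1, A2, M3, T4, Y5, F6, L7, S8, L9, M10, T11, W12, G13, W14, N16.

15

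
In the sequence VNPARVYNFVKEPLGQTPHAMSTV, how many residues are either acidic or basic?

4

Acidic: D, E. Basic: H, K, R.
Acidic residues here: E12 (1).
Basic residues here: R5, K11, H19 (3).
The two groups share no amino acid, so total = 1 + 3 = 4.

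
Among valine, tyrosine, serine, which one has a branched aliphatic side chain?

valine

V, L, and I make up the branched-chain aliphatic group.
Of the listed options, only valine belongs to this group.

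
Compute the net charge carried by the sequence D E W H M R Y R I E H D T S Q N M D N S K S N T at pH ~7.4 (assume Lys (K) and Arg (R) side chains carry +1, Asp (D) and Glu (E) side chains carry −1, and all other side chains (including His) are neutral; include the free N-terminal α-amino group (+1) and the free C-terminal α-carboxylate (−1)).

Positive (K, R): R6, R8, K21 → +3.
Negative (D, E): D1, E2, E10, D12, D18 → −5.
The N-terminus (+1) and C-terminus (−1) cancel.
Net charge = (+3) + (−5) = −2.

-2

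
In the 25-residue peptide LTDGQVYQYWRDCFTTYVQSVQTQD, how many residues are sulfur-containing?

Cysteine (C, thiol) and methionine (M, thioether) are the two sulfur-containing amino acids.
Matching residues: C13.

1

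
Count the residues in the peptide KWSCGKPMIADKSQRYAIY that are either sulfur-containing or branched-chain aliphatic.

Sulfur-containing: C, M. Branched-chain aliphatic: I, L, V.
Sulfur-containing residues here: C4, M8 (2).
Branched-chain aliphatic residues here: I9, I18 (2).
The two groups share no amino acid, so total = 2 + 2 = 4.

4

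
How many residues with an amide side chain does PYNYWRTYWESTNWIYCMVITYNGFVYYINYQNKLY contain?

Only N (asparagine) and Q (glutamine) carry a side-chain carboxamide.
Matching residues: N3, N13, N23, N30, Q32, N33.

6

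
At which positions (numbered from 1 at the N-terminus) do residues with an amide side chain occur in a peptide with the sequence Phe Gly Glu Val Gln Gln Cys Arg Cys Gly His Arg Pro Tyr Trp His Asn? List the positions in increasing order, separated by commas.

5, 6, 17

Only N (asparagine) and Q (glutamine) carry a side-chain carboxamide.
Matching residues: Gln5, Gln6, Asn17.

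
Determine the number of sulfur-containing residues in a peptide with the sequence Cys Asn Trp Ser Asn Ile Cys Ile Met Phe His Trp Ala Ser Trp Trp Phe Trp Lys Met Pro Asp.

4

The sulfur-bearing residues are cysteine (–SH) and methionine (–S–CH₃).
Matching residues: Cys1, Cys7, Met9, Met20.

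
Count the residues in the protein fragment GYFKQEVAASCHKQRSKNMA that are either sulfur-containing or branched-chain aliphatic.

Sulfur-containing: C, M. Branched-chain aliphatic: I, L, V.
Sulfur-containing residues here: C11, M19 (2).
Branched-chain aliphatic residues here: V7 (1).
The two groups share no amino acid, so total = 2 + 1 = 3.

3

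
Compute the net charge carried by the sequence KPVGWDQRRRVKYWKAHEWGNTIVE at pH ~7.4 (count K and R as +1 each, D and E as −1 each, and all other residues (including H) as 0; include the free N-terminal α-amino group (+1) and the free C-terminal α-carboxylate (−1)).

Positive (K, R): K1, R8, R9, R10, K12, K15 → +6.
Negative (D, E): D6, E18, E25 → −3.
The N-terminus (+1) and C-terminus (−1) cancel.
Net charge = (+6) + (−3) = +3.

+3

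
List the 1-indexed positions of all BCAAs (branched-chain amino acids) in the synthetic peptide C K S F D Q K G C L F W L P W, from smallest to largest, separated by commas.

10, 13

Valine (V), leucine (L), and isoleucine (I) are the branched-chain amino acids.
Matching residues: L10, L13.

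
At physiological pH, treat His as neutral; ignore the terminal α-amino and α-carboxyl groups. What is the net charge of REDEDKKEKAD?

-2

At pH ~7.4 the Lys and Arg side chains are protonated (+1), the Asp and Glu side chains are deprotonated (−1), and with His taken as neutral all other side chains carry no charge.
Positive (K, R): R1, K6, K7, K9 → +4.
Negative (D, E): E2, D3, E4, D5, E8, D11 → −6.
Net charge = (+4) + (−6) = −2.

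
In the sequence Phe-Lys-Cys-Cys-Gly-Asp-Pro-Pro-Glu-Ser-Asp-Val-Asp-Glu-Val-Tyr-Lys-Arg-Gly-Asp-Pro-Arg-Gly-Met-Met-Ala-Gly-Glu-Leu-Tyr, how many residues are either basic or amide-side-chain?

4

Basic: H, K, R. Amide-side-chain: N, Q.
Basic residues here: Lys2, Lys17, Arg18, Arg22 (4).
Amide-side-chain residues here: none (0).
The two groups share no amino acid, so total = 4 + 0 = 4.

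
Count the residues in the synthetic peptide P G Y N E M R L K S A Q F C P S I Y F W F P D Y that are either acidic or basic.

4

Acidic: D, E. Basic: H, K, R.
Acidic residues here: E5, D23 (2).
Basic residues here: R7, K9 (2).
The two groups share no amino acid, so total = 2 + 2 = 4.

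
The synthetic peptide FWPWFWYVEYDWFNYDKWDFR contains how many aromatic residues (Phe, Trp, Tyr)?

12

Matching residues: F1, W2, W4, F5, W6, Y7, Y10, W12, F13, Y15, W18, F20.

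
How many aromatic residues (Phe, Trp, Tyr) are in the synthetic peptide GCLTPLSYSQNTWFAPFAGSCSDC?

4

Matching residues: Y8, W13, F14, F17.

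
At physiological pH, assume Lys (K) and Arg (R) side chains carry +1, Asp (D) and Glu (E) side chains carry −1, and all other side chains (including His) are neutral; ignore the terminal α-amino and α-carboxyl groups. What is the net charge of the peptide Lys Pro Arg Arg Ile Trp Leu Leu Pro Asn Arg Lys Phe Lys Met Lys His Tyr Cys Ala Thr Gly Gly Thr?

+7

Positive (K, R): Lys1, Arg3, Arg4, Arg11, Lys12, Lys14, Lys16 → +7.
Negative (D, E): none → −0.
Net charge = (+7) + (−0) = +7.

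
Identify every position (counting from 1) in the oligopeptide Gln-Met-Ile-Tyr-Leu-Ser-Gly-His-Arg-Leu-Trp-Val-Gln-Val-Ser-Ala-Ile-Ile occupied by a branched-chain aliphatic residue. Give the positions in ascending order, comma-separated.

The BCAAs are Val, Leu, and Ile — aliphatic side chains with a branch point.
Matching residues: Ile3, Leu5, Leu10, Val12, Val14, Ile17, Ile18.

3, 5, 10, 12, 14, 17, 18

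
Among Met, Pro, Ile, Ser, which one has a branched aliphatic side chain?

Ile

Valine (V), leucine (L), and isoleucine (I) are the branched-chain amino acids.
Of the listed options, only Ile belongs to this group.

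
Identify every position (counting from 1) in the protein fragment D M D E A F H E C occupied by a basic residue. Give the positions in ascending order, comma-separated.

Matching residues: H7.

7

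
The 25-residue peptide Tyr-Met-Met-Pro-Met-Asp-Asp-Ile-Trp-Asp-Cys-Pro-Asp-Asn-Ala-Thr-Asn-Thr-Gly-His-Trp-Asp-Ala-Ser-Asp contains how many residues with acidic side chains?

Aspartate (D) and glutamate (E) have carboxylic-acid side chains and are the acidic amino acids.
Matching residues: Asp6, Asp7, Asp10, Asp13, Asp22, Asp25.

6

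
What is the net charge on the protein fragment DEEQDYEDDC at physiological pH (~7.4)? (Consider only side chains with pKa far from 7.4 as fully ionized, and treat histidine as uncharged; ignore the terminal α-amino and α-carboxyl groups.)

-7

Near pH 7.4, K and R contribute +1 each, D and E contribute −1 each, and every other side chain (His included, as stated) is uncharged.
Positive (K, R): none → +0.
Negative (D, E): D1, E2, E3, D5, E7, D8, D9 → −7.
Net charge = (+0) + (−7) = −7.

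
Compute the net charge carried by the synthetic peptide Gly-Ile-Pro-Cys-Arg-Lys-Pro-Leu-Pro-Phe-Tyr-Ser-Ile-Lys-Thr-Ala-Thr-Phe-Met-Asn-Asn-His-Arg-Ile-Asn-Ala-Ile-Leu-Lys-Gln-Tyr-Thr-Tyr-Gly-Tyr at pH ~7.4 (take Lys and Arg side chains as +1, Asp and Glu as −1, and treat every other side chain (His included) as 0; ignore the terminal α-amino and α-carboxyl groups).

Positive (K, R): Arg5, Lys6, Lys14, Arg23, Lys29 → +5.
Negative (D, E): none → −0.
Net charge = (+5) + (−0) = +5.

+5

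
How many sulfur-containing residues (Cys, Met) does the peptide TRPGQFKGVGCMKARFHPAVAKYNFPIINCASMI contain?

4

Matching residues: C11, M12, C30, M33.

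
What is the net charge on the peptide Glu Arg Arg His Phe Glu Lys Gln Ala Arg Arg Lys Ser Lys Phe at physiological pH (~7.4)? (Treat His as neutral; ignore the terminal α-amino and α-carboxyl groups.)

+5

At pH ~7.4 the Lys and Arg side chains are protonated (+1), the Asp and Glu side chains are deprotonated (−1), and with His taken as neutral all other side chains carry no charge.
Positive (K, R): Arg2, Arg3, Lys7, Arg10, Arg11, Lys12, Lys14 → +7.
Negative (D, E): Glu1, Glu6 → −2.
Net charge = (+7) + (−2) = +5.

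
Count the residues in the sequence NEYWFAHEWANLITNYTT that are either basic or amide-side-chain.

Basic: H, K, R. Amide-side-chain: N, Q.
Basic residues here: H7 (1).
Amide-side-chain residues here: N1, N11, N15 (3).
The two groups share no amino acid, so total = 1 + 3 = 4.

4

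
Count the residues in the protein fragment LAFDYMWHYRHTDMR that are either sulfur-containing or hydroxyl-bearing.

Sulfur-containing: C, M. Hydroxyl-bearing: S, T, Y.
Sulfur-containing residues here: M6, M14 (2).
Hydroxyl-bearing residues here: Y5, Y9, T12 (3).
The two groups share no amino acid, so total = 2 + 3 = 5.

5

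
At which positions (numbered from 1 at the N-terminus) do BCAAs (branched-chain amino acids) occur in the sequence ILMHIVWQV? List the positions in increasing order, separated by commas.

1, 2, 5, 6, 9

The BCAAs are Val, Leu, and Ile — aliphatic side chains with a branch point.
Matching residues: I1, L2, I5, V6, V9.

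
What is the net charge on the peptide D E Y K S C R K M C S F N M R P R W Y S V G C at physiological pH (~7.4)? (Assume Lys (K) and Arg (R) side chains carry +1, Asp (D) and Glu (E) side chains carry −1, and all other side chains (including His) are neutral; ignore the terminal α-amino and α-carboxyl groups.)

Positive (K, R): K4, R7, K8, R15, R17 → +5.
Negative (D, E): D1, E2 → −2.
Net charge = (+5) + (−2) = +3.

+3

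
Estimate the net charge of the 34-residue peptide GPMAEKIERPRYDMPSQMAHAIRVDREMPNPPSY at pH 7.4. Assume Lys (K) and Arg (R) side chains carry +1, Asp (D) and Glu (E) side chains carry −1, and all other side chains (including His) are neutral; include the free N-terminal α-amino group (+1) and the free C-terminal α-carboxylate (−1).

0

Positive (K, R): K6, R9, R11, R23, R26 → +5.
Negative (D, E): E5, E8, D13, D25, E27 → −5.
The N-terminus (+1) and C-terminus (−1) cancel.
Net charge = (+5) + (−5) = 0.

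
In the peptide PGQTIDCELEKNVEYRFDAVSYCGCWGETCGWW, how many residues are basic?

The basic amino acids are Lys (K), Arg (R), and His (H).
Matching residues: K11, R16.

2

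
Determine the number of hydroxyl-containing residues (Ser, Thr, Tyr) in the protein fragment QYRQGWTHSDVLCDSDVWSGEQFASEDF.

6

Matching residues: Y2, T7, S9, S15, S19, S25.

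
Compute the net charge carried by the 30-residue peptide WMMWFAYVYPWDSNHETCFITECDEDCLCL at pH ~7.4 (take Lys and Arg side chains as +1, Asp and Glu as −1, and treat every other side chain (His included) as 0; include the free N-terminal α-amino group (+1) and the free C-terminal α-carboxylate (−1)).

-6

Positive (K, R): none → +0.
Negative (D, E): D12, E16, E22, D24, E25, D26 → −6.
The N-terminus (+1) and C-terminus (−1) cancel.
Net charge = (+0) + (−6) = −6.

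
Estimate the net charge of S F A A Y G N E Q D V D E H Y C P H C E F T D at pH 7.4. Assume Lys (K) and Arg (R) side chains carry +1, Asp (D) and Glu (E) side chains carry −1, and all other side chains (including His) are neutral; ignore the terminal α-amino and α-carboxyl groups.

-6

Positive (K, R): none → +0.
Negative (D, E): E8, D10, D12, E13, E20, D23 → −6.
Net charge = (+0) + (−6) = −6.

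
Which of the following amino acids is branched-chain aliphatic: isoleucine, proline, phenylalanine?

isoleucine

The BCAAs are Val, Leu, and Ile — aliphatic side chains with a branch point.
Of the listed options, only isoleucine belongs to this group.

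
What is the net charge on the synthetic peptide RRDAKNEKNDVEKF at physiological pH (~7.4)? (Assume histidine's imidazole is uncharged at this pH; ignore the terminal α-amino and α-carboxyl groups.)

Near pH 7.4, K and R contribute +1 each, D and E contribute −1 each, and every other side chain (His included, as stated) is uncharged.
Positive (K, R): R1, R2, K5, K8, K13 → +5.
Negative (D, E): D3, E7, D10, E12 → −4.
Net charge = (+5) + (−4) = +1.

+1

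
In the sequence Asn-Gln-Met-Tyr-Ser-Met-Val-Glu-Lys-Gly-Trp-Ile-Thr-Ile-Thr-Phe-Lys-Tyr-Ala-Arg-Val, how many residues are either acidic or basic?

Acidic: D, E. Basic: H, K, R.
Acidic residues here: Glu8 (1).
Basic residues here: Lys9, Lys17, Arg20 (3).
The two groups share no amino acid, so total = 1 + 3 = 4.

4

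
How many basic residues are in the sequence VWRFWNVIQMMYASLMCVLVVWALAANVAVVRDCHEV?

3

Lysine (K), arginine (R), and histidine (H) have basic, nitrogen-containing side chains.
Matching residues: R3, R32, H35.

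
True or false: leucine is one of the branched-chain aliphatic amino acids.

True

V, L, and I make up the branched-chain aliphatic group.
Leucine is in this group.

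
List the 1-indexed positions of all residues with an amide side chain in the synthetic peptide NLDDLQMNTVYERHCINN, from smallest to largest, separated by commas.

1, 6, 8, 17, 18

The amide-side-chain residues are Asn (N) and Gln (Q).
Matching residues: N1, Q6, N8, N17, N18.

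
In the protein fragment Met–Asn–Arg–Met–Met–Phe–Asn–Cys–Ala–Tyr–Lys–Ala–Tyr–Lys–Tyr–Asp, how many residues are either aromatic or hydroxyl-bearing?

Aromatic: F, W, Y. Hydroxyl-bearing: S, T, Y.
Aromatic residues here: Phe6, Tyr10, Tyr13, Tyr15 (4).
Hydroxyl-bearing residues here: Tyr10, Tyr13, Tyr15 (3).
Y is in both groups, so the 3 Y residues must not be double-counted.
Total = 4 + 3 − 3 = 4.

4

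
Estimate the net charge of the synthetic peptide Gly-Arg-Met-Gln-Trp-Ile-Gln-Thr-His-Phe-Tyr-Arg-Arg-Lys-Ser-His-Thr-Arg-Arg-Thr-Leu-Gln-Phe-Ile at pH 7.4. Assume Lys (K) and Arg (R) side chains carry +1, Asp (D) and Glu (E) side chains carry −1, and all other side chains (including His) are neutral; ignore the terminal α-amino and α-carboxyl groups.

Positive (K, R): Arg2, Arg12, Arg13, Lys14, Arg18, Arg19 → +6.
Negative (D, E): none → −0.
Net charge = (+6) + (−0) = +6.

+6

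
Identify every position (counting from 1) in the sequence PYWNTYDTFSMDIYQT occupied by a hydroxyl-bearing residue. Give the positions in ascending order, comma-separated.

2, 5, 6, 8, 10, 14, 16

The –OH-bearing residues are Ser, Thr (aliphatic alcohols), and Tyr (phenol).
Matching residues: Y2, T5, Y6, T8, S10, Y14, T16.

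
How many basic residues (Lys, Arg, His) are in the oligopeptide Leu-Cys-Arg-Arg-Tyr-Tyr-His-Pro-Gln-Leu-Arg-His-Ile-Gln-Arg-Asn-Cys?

6

Matching residues: Arg3, Arg4, His7, Arg11, His12, Arg15.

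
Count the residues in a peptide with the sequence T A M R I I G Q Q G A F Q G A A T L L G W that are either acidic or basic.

1

Acidic: D, E. Basic: H, K, R.
Acidic residues here: none (0).
Basic residues here: R4 (1).
The two groups share no amino acid, so total = 0 + 1 = 1.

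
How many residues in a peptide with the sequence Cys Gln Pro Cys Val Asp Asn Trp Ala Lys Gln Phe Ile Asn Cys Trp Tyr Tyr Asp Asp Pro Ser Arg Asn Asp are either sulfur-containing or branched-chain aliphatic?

5

Sulfur-containing: C, M. Branched-chain aliphatic: I, L, V.
Sulfur-containing residues here: Cys1, Cys4, Cys15 (3).
Branched-chain aliphatic residues here: Val5, Ile13 (2).
The two groups share no amino acid, so total = 3 + 2 = 5.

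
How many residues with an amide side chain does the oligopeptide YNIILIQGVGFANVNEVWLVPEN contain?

Only N (asparagine) and Q (glutamine) carry a side-chain carboxamide.
Matching residues: N2, Q7, N13, N15, N23.

5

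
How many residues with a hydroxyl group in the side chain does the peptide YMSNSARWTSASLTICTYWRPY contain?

The –OH-bearing residues are Ser, Thr (aliphatic alcohols), and Tyr (phenol).
Matching residues: Y1, S3, S5, T9, S10, S12, T14, T17, Y18, Y22.

10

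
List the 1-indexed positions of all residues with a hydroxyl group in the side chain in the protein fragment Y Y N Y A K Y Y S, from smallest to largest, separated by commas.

S, T, and Y are the three residues with a side-chain hydroxyl.
Matching residues: Y1, Y2, Y4, Y7, Y8, S9.

1, 2, 4, 7, 8, 9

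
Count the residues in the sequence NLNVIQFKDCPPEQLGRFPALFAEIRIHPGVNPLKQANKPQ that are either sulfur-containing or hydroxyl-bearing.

Sulfur-containing: C, M. Hydroxyl-bearing: S, T, Y.
Sulfur-containing residues here: C10 (1).
Hydroxyl-bearing residues here: none (0).
The two groups share no amino acid, so total = 1 + 0 = 1.

1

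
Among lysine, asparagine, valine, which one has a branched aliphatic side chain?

Valine (V), leucine (L), and isoleucine (I) are the branched-chain amino acids.
Of the listed options, only valine belongs to this group.

valine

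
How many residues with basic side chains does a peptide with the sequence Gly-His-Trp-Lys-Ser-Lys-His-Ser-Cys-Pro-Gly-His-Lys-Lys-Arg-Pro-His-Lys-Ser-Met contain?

10

K, R, and H are the three residues with basic side chains (ε-amine, guanidinium, and imidazole respectively).
Matching residues: His2, Lys4, Lys6, His7, His12, Lys13, Lys14, Arg15, His17, Lys18.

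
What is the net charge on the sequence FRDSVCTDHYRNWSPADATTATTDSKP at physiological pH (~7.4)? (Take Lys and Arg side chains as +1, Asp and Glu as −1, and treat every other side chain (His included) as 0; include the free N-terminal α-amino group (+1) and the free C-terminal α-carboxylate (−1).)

Positive (K, R): R2, R11, K26 → +3.
Negative (D, E): D3, D8, D17, D24 → −4.
The N-terminus (+1) and C-terminus (−1) cancel.
Net charge = (+3) + (−4) = −1.

-1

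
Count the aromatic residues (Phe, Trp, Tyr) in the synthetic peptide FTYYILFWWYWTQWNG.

Matching residues: F1, Y3, Y4, F7, W8, W9, Y10, W11, W14.

9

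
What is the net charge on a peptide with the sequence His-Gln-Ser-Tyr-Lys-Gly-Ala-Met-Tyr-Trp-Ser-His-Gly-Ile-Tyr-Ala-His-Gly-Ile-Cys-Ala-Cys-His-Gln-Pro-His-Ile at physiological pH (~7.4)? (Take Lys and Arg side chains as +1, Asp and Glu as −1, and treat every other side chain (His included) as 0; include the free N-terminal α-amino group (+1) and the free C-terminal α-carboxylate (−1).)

Positive (K, R): Lys5 → +1.
Negative (D, E): none → −0.
The N-terminus (+1) and C-terminus (−1) cancel.
Net charge = (+1) + (−0) = +1.

+1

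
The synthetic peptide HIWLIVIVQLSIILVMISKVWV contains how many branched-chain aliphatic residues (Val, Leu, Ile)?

Matching residues: I2, L4, I5, V6, I7, V8, L10, I12, I13, L14, V15, I17, V20, V22.

14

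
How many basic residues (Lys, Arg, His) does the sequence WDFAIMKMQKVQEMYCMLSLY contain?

Matching residues: K7, K10.

2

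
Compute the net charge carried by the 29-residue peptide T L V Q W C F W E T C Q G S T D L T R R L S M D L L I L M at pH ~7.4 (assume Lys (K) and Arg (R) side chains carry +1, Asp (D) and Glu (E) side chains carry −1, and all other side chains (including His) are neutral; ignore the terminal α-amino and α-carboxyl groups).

Positive (K, R): R19, R20 → +2.
Negative (D, E): E9, D16, D24 → −3.
Net charge = (+2) + (−3) = −1.

-1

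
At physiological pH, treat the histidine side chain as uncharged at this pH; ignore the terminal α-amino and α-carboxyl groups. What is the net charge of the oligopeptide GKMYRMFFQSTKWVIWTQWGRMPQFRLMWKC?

+6

Near pH 7.4, K and R contribute +1 each, D and E contribute −1 each, and every other side chain (His included, as stated) is uncharged.
Positive (K, R): K2, R5, K12, R21, R26, K30 → +6.
Negative (D, E): none → −0.
Net charge = (+6) + (−0) = +6.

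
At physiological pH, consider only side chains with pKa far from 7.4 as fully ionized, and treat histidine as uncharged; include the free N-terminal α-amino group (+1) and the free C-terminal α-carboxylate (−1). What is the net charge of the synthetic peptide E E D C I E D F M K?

Near pH 7.4, K and R contribute +1 each, D and E contribute −1 each, and every other side chain (His included, as stated) is uncharged.
Positive (K, R): K10 → +1.
Negative (D, E): E1, E2, D3, E6, D7 → −5.
The N-terminus (+1) and C-terminus (−1) cancel.
Net charge = (+1) + (−5) = −4.

-4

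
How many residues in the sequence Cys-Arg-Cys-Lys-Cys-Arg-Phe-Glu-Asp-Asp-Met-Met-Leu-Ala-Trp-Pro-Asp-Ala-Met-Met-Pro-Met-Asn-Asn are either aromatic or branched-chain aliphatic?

3

Aromatic: F, W, Y. Branched-chain aliphatic: I, L, V.
Aromatic residues here: Phe7, Trp15 (2).
Branched-chain aliphatic residues here: Leu13 (1).
The two groups share no amino acid, so total = 2 + 1 = 3.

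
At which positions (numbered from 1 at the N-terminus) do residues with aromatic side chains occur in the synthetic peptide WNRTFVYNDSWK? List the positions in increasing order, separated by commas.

1, 5, 7, 11

Phenylalanine (F), tryptophan (W), and tyrosine (Y) have aromatic ring side chains.
Matching residues: W1, F5, Y7, W11.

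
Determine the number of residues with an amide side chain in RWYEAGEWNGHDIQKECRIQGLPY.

3

Asparagine (N) and glutamine (Q) have uncharged amide side chains.
Matching residues: N9, Q14, Q20.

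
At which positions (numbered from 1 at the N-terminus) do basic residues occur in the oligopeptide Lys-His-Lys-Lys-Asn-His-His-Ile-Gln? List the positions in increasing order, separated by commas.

1, 2, 3, 4, 6, 7

The basic amino acids are Lys (K), Arg (R), and His (H).
Matching residues: Lys1, His2, Lys3, Lys4, His6, His7.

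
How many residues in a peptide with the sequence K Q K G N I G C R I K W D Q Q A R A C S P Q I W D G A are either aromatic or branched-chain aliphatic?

Aromatic: F, W, Y. Branched-chain aliphatic: I, L, V.
Aromatic residues here: W12, W24 (2).
Branched-chain aliphatic residues here: I6, I10, I23 (3).
The two groups share no amino acid, so total = 2 + 3 = 5.

5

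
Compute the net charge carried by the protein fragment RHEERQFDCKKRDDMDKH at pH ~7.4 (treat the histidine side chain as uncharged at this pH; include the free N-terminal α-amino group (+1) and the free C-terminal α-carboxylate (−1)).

0

Near pH 7.4, K and R contribute +1 each, D and E contribute −1 each, and every other side chain (His included, as stated) is uncharged.
Positive (K, R): R1, R5, K10, K11, R12, K17 → +6.
Negative (D, E): E3, E4, D8, D13, D14, D16 → −6.
The N-terminus (+1) and C-terminus (−1) cancel.
Net charge = (+6) + (−6) = 0.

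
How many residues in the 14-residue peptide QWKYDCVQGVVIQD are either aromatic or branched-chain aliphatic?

Aromatic: F, W, Y. Branched-chain aliphatic: I, L, V.
Aromatic residues here: W2, Y4 (2).
Branched-chain aliphatic residues here: V7, V10, V11, I12 (4).
The two groups share no amino acid, so total = 2 + 4 = 6.

6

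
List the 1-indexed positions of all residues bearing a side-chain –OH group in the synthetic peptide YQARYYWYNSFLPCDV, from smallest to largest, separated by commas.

1, 5, 6, 8, 10

Serine (S), threonine (T), and tyrosine (Y) each carry a hydroxyl group on the side chain.
Matching residues: Y1, Y5, Y6, Y8, S10.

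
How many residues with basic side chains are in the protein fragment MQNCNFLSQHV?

The basic amino acids are Lys (K), Arg (R), and His (H).
Matching residues: H10.

1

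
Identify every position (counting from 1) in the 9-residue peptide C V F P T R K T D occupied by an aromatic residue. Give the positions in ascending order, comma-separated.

3

Matching residues: F3.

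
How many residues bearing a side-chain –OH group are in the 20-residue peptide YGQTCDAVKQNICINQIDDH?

2

S, T, and Y are the three residues with a side-chain hydroxyl.
Matching residues: Y1, T4.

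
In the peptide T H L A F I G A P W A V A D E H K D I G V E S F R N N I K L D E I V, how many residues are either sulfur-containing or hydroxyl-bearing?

Sulfur-containing: C, M. Hydroxyl-bearing: S, T, Y.
Sulfur-containing residues here: none (0).
Hydroxyl-bearing residues here: T1, S23 (2).
The two groups share no amino acid, so total = 0 + 2 = 2.

2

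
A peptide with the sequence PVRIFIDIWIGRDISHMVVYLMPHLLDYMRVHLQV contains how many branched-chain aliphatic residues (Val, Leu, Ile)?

14

Matching residues: V2, I4, I6, I8, I10, I14, V18, V19, L21, L25, L26, V31, L33, V35.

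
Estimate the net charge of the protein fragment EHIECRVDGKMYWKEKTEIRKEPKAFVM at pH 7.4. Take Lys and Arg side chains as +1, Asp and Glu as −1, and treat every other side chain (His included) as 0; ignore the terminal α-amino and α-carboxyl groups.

+1

Positive (K, R): R6, K10, K14, K16, R20, K21, K24 → +7.
Negative (D, E): E1, E4, D8, E15, E18, E22 → −6.
Net charge = (+7) + (−6) = +1.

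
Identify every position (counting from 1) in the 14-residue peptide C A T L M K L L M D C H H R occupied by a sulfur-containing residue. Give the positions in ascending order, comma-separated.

1, 5, 9, 11

The sulfur-bearing residues are cysteine (–SH) and methionine (–S–CH₃).
Matching residues: C1, M5, M9, C11.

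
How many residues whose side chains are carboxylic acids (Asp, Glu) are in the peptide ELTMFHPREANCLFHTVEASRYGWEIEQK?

5

Matching residues: E1, E9, E18, E25, E27.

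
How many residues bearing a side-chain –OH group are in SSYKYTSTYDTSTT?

S, T, and Y are the three residues with a side-chain hydroxyl.
Matching residues: S1, S2, Y3, Y5, T6, S7, T8, Y9, T11, S12, T13, T14.

12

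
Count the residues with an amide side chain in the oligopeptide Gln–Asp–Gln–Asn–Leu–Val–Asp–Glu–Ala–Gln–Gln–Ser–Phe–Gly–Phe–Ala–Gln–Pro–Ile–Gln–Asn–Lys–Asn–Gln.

Only N (asparagine) and Q (glutamine) carry a side-chain carboxamide.
Matching residues: Gln1, Gln3, Asn4, Gln10, Gln11, Gln17, Gln20, Asn21, Asn23, Gln24.

10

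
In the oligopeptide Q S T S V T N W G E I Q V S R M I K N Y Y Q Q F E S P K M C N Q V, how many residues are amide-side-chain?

8

Only N (asparagine) and Q (glutamine) carry a side-chain carboxamide.
Matching residues: Q1, N7, Q12, N19, Q22, Q23, N31, Q32.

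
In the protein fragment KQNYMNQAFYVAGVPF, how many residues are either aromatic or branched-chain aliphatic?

Aromatic: F, W, Y. Branched-chain aliphatic: I, L, V.
Aromatic residues here: Y4, F9, Y10, F16 (4).
Branched-chain aliphatic residues here: V11, V14 (2).
The two groups share no amino acid, so total = 4 + 2 = 6.

6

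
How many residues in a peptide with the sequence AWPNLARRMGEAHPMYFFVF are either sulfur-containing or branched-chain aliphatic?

Sulfur-containing: C, M. Branched-chain aliphatic: I, L, V.
Sulfur-containing residues here: M9, M15 (2).
Branched-chain aliphatic residues here: L5, V19 (2).
The two groups share no amino acid, so total = 2 + 2 = 4.

4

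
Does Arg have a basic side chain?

Yes

K, R, and H are the three residues with basic side chains (ε-amine, guanidinium, and imidazole respectively).
Arginine is in this group.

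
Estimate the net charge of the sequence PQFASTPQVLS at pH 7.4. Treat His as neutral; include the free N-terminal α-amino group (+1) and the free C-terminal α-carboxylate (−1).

0

Near pH 7.4, K and R contribute +1 each, D and E contribute −1 each, and every other side chain (His included, as stated) is uncharged.
Positive (K, R): none → +0.
Negative (D, E): none → −0.
The N-terminus (+1) and C-terminus (−1) cancel.
Net charge = (+0) + (−0) = 0.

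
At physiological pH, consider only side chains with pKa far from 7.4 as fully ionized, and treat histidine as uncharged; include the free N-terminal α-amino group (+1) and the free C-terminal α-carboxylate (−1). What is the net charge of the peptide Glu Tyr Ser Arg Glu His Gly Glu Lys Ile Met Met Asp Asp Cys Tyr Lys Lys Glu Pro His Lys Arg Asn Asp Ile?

The side chains ionized at physiological pH are Lys/Arg (+1) and Asp/Glu (−1); with His treated as neutral, nothing else contributes.
Positive (K, R): Arg4, Lys9, Lys17, Lys18, Lys22, Arg23 → +6.
Negative (D, E): Glu1, Glu5, Glu8, Asp13, Asp14, Glu19, Asp25 → −7.
The N-terminus (+1) and C-terminus (−1) cancel.
Net charge = (+6) + (−7) = −1.

-1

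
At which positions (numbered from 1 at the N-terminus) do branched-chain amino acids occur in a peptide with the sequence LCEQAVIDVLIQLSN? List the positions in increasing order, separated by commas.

The BCAAs are Val, Leu, and Ile — aliphatic side chains with a branch point.
Matching residues: L1, V6, I7, V9, L10, I11, L13.

1, 6, 7, 9, 10, 11, 13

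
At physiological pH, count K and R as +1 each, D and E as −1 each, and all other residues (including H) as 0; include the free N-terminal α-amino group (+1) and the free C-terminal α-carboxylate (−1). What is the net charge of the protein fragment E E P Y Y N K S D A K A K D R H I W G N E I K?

Positive (K, R): K7, K11, K13, R15, K23 → +5.
Negative (D, E): E1, E2, D9, D14, E21 → −5.
The N-terminus (+1) and C-terminus (−1) cancel.
Net charge = (+5) + (−5) = 0.

0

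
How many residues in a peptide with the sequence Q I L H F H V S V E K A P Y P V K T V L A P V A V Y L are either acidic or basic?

5

Acidic: D, E. Basic: H, K, R.
Acidic residues here: E10 (1).
Basic residues here: H4, H6, K11, K17 (4).
The two groups share no amino acid, so total = 1 + 4 = 5.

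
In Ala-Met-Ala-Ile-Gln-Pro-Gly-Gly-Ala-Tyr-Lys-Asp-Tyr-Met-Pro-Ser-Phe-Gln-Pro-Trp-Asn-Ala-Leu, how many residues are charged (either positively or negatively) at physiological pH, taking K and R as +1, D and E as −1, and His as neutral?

2

Charged side chains at pH ~7.4: K, R (positive); D, E (negative).
Matching residues: Lys11, Asp12.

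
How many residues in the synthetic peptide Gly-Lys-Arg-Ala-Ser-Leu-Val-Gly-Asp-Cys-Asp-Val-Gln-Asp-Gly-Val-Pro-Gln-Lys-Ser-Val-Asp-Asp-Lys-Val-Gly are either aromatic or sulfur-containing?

Aromatic: F, W, Y. Sulfur-containing: C, M.
Aromatic residues here: none (0).
Sulfur-containing residues here: Cys10 (1).
The two groups share no amino acid, so total = 0 + 1 = 1.

1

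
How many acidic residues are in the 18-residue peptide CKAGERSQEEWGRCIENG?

Only D (aspartate) and E (glutamate) carry a side-chain carboxylic acid.
Matching residues: E5, E9, E10, E16.

4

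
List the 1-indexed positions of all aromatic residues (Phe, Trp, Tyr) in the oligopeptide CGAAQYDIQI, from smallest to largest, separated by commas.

Matching residues: Y6.

6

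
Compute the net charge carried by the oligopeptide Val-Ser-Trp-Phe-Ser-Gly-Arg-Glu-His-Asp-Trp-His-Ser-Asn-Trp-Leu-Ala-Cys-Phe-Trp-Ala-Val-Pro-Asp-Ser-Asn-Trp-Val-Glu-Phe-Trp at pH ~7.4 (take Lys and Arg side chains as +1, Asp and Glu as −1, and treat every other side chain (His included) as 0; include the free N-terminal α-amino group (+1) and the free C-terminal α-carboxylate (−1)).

-3

Positive (K, R): Arg7 → +1.
Negative (D, E): Glu8, Asp10, Asp24, Glu29 → −4.
The N-terminus (+1) and C-terminus (−1) cancel.
Net charge = (+1) + (−4) = −3.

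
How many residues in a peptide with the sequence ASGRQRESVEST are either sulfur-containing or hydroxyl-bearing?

4

Sulfur-containing: C, M. Hydroxyl-bearing: S, T, Y.
Sulfur-containing residues here: none (0).
Hydroxyl-bearing residues here: S2, S8, S11, T12 (4).
The two groups share no amino acid, so total = 0 + 4 = 4.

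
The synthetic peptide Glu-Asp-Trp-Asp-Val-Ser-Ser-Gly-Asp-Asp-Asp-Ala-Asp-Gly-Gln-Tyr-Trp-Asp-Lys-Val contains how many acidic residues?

8

The acidic residues are Asp (D) and Glu (E), whose side chains end in a carboxylate group.
Matching residues: Glu1, Asp2, Asp4, Asp9, Asp10, Asp11, Asp13, Asp18.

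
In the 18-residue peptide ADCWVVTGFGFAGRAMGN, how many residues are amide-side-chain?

1

The amide-side-chain residues are Asn (N) and Gln (Q).
Matching residues: N18.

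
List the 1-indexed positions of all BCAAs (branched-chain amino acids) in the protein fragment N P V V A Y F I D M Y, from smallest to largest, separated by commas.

The BCAAs are Val, Leu, and Ile — aliphatic side chains with a branch point.
Matching residues: V3, V4, I8.

3, 4, 8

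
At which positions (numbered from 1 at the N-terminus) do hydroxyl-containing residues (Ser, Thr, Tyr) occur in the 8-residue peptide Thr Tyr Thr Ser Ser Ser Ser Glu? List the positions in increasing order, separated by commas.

Matching residues: Thr1, Tyr2, Thr3, Ser4, Ser5, Ser6, Ser7.

1, 2, 3, 4, 5, 6, 7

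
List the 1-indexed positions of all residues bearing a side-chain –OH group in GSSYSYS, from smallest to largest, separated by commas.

The –OH-bearing residues are Ser, Thr (aliphatic alcohols), and Tyr (phenol).
Matching residues: S2, S3, Y4, S5, Y6, S7.

2, 3, 4, 5, 6, 7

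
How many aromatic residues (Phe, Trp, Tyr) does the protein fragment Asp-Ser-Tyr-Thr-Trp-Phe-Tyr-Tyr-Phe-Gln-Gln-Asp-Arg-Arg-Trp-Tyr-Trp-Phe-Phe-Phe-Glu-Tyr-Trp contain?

Matching residues: Tyr3, Trp5, Phe6, Tyr7, Tyr8, Phe9, Trp15, Tyr16, Trp17, Phe18, Phe19, Phe20, Tyr22, Trp23.

14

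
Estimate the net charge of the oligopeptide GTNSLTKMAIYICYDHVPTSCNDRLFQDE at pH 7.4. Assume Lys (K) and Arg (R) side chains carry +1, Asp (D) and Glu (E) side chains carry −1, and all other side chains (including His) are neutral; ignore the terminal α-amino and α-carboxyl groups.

-2

Positive (K, R): K7, R24 → +2.
Negative (D, E): D15, D23, D28, E29 → −4.
Net charge = (+2) + (−4) = −2.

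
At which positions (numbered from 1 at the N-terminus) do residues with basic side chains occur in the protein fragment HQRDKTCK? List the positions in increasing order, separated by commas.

1, 3, 5, 8

Lysine (K), arginine (R), and histidine (H) have basic, nitrogen-containing side chains.
Matching residues: H1, R3, K5, K8.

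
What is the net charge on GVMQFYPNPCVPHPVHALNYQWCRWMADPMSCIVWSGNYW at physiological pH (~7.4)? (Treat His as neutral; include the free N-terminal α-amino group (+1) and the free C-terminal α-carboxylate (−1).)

0

The side chains ionized at physiological pH are Lys/Arg (+1) and Asp/Glu (−1); with His treated as neutral, nothing else contributes.
Positive (K, R): R24 → +1.
Negative (D, E): D28 → −1.
The N-terminus (+1) and C-terminus (−1) cancel.
Net charge = (+1) + (−1) = 0.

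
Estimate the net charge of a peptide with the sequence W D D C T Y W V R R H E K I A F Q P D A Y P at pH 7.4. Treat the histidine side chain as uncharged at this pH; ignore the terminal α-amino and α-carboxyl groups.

-1

At pH ~7.4 the Lys and Arg side chains are protonated (+1), the Asp and Glu side chains are deprotonated (−1), and with His taken as neutral all other side chains carry no charge.
Positive (K, R): R9, R10, K13 → +3.
Negative (D, E): D2, D3, E12, D19 → −4.
Net charge = (+3) + (−4) = −1.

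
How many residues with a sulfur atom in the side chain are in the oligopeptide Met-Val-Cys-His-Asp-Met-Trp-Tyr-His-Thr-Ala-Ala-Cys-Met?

5

Only Cys (C) and Met (M) have a sulfur atom in the side chain.
Matching residues: Met1, Cys3, Met6, Cys13, Met14.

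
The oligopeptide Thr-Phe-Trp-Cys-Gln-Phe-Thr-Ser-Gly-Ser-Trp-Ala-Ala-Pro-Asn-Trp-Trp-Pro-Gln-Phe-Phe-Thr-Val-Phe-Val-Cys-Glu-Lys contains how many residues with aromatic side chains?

9

The aromatic amino acids are Phe (F, benzyl), Trp (W, indole), and Tyr (Y, phenol).
Matching residues: Phe2, Trp3, Phe6, Trp11, Trp16, Trp17, Phe20, Phe21, Phe24.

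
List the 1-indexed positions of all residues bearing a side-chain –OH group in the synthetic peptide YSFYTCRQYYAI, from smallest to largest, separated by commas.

1, 2, 4, 5, 9, 10

Serine (S), threonine (T), and tyrosine (Y) each carry a hydroxyl group on the side chain.
Matching residues: Y1, S2, Y4, T5, Y9, Y10.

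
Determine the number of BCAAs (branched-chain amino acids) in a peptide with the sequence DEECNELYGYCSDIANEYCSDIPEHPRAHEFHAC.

3

V, L, and I make up the branched-chain aliphatic group.
Matching residues: L7, I14, I22.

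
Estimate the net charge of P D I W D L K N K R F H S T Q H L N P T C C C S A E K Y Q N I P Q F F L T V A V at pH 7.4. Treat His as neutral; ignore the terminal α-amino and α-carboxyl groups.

The side chains ionized at physiological pH are Lys/Arg (+1) and Asp/Glu (−1); with His treated as neutral, nothing else contributes.
Positive (K, R): K7, K9, R10, K27 → +4.
Negative (D, E): D2, D5, E26 → −3.
Net charge = (+4) + (−3) = +1.

+1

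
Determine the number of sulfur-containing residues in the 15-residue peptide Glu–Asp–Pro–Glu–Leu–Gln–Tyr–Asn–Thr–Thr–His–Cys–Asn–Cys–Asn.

2

Cysteine (C, thiol) and methionine (M, thioether) are the two sulfur-containing amino acids.
Matching residues: Cys12, Cys14.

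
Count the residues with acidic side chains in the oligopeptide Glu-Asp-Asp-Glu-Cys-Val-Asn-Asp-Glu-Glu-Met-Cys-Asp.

Only D (aspartate) and E (glutamate) carry a side-chain carboxylic acid.
Matching residues: Glu1, Asp2, Asp3, Glu4, Asp8, Glu9, Glu10, Asp13.

8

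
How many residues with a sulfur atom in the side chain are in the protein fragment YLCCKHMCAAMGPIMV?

Cysteine (C, thiol) and methionine (M, thioether) are the two sulfur-containing amino acids.
Matching residues: C3, C4, M7, C8, M11, M15.

6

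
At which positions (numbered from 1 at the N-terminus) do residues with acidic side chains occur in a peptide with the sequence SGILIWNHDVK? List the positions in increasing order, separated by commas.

9

Only D (aspartate) and E (glutamate) carry a side-chain carboxylic acid.
Matching residues: D9.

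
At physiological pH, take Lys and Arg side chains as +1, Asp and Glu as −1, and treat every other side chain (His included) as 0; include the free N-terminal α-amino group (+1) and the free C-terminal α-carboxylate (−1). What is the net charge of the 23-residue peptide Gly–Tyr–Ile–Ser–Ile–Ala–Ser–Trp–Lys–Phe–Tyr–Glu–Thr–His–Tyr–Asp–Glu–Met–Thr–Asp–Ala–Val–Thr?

-3

Positive (K, R): Lys9 → +1.
Negative (D, E): Glu12, Asp16, Glu17, Asp20 → −4.
The N-terminus (+1) and C-terminus (−1) cancel.
Net charge = (+1) + (−4) = −3.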